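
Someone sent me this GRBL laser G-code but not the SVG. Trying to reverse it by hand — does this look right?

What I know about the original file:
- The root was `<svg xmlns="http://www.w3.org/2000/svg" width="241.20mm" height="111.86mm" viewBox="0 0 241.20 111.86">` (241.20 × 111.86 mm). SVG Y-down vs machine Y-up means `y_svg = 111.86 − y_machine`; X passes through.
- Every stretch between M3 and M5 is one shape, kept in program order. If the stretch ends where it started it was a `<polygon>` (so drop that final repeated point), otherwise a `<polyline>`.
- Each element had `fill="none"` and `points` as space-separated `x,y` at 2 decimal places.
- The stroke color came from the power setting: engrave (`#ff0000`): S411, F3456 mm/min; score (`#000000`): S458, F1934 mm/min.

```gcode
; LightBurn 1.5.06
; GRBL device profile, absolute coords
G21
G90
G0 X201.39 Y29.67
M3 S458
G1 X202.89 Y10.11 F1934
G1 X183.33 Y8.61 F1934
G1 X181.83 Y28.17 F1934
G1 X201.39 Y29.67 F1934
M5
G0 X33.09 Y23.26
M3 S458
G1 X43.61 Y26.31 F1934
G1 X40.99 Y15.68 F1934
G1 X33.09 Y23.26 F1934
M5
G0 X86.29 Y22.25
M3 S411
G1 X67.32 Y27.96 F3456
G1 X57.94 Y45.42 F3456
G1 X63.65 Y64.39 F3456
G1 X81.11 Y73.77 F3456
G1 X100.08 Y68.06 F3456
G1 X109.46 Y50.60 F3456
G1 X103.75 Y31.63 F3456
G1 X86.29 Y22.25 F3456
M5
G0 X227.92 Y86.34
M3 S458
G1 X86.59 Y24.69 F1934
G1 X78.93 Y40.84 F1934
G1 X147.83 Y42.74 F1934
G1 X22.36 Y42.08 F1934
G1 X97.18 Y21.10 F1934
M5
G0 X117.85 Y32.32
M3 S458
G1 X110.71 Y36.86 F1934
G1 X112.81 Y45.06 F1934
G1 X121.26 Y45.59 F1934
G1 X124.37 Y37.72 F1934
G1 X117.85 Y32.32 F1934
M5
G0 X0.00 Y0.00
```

Machine Y-up, SVG Y-down with viewBox height 111.86, so y_svg = 111.86 − y_machine; X carries over.

Run 1: the run's S458 means `#000000` (score). The run returns to its start, so emit a `<polygon>` with points (Y-flipped): 201.39,82.19 202.89,101.75 183.33,103.25 181.83,83.69.

Run 2: the run's S458 means `#000000` (score). The run returns to its start, so emit a `<polygon>` with points (Y-flipped): 33.09,88.60 43.61,85.55 40.99,96.18.

Run 3: power S411 maps to stroke `#ff0000` (engrave). The run returns to its start, so emit a `<polygon>` with points (Y-flipped): 86.29,89.61 67.32,83.90 57.94,66.44 63.65,47.47 81.11,38.09 100.08,43.80 109.46,61.26 103.75,80.23.

Run 4: the run's S458 means `#000000` (score). The run is open, so emit a `<polyline>` with points (Y-flipped): 227.92,25.52 86.59,87.17 78.93,71.02 147.83,69.12 22.36,69.78 97.18,90.76.

Run 5: power S458 maps to stroke `#000000` (score). The run returns to its start, so emit a `<polygon>` with points (Y-flipped): 117.85,79.54 110.71,75.00 112.81,66.80 121.26,66.27 124.37,74.14.

<svg xmlns="http://www.w3.org/2000/svg" width="241.20mm" height="111.86mm" viewBox="0 0 241.20 111.86">
  <polygon points="201.39,82.19 202.89,101.75 183.33,103.25 181.83,83.69" fill="none" stroke="#000000"/>
  <polygon points="33.09,88.60 43.61,85.55 40.99,96.18" fill="none" stroke="#000000"/>
  <polygon points="86.29,89.61 67.32,83.90 57.94,66.44 63.65,47.47 81.11,38.09 100.08,43.80 109.46,61.26 103.75,80.23" fill="none" stroke="#ff0000"/>
  <polyline points="227.92,25.52 86.59,87.17 78.93,71.02 147.83,69.12 22.36,69.78 97.18,90.76" fill="none" stroke="#000000"/>
  <polygon points="117.85,79.54 110.71,75.00 112.81,66.80 121.26,66.27 124.37,74.14" fill="none" stroke="#000000"/>
</svg>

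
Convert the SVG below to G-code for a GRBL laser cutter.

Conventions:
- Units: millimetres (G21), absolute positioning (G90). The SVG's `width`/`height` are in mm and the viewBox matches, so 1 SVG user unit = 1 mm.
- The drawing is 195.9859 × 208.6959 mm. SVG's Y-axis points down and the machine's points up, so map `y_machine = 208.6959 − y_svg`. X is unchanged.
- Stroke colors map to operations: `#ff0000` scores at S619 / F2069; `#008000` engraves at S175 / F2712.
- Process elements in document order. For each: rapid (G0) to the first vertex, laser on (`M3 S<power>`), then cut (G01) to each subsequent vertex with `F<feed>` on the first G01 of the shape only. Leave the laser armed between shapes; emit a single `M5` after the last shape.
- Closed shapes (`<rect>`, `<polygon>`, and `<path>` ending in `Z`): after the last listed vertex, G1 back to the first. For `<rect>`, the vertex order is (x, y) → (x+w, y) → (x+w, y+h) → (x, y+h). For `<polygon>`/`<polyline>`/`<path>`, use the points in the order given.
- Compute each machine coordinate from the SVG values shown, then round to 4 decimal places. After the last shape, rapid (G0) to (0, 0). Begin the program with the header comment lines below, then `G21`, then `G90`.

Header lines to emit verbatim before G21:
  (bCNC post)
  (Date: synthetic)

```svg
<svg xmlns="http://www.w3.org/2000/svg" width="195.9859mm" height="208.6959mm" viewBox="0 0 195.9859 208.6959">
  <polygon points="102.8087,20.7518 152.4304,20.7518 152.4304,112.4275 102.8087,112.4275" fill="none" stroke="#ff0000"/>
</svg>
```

viewBox `0 0 195.9859 208.6959` with mm width/height → 1 unit = 1 mm. Flip: y_m = 208.6959 − y_svg.

**Shape 1** — `<polygon>` rectangle, stroke `#ff0000` → score (S619, F2069). Machine vertices: (102.8087,187.9441) → (152.4304,187.9441) → (152.4304,96.2684) → (102.8087,96.2684) → (102.8087,187.9441). Closed: final G1 returns to the first vertex.

(bCNC post)
(Date: synthetic)
G21
G90
G0 X102.8087 Y187.9441
M3 S619
G01 X152.4304 Y187.9441 F2069
G01 X152.4304 Y96.2684
G01 X102.8087 Y96.2684
G01 X102.8087 Y187.9441
M5
G0 X0.0000 Y0.0000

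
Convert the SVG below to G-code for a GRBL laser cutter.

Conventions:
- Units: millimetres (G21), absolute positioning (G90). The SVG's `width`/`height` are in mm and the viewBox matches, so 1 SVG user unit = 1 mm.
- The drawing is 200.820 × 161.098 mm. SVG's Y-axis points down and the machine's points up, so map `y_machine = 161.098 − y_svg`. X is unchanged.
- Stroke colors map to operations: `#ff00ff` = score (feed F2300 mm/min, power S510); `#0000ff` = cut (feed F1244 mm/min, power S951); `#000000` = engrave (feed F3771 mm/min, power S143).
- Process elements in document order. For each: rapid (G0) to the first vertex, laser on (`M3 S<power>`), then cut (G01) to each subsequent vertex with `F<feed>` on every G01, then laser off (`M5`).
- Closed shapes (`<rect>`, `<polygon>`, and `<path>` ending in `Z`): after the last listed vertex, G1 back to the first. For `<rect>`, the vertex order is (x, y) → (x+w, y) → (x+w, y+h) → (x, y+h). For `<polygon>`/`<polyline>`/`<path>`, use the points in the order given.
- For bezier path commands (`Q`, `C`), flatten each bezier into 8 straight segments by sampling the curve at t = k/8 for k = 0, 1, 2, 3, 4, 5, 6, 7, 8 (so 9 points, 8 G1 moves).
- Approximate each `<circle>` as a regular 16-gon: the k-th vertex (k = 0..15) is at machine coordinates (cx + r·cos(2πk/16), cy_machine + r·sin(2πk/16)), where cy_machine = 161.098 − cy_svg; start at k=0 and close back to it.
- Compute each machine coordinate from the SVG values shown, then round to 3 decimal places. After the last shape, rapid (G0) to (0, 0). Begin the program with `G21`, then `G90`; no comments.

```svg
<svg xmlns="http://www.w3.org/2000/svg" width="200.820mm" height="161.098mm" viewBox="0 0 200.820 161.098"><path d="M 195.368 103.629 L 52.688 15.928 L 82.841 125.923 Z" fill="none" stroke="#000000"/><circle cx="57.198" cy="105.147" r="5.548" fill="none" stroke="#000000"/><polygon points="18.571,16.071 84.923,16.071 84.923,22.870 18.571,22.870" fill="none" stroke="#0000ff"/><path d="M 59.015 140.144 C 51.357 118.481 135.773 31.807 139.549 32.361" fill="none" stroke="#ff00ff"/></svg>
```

viewBox `0 0 200.820 161.098` with mm width/height → 1 unit = 1 mm. Flip: y_m = 161.098 − y_svg.

**Shape 1** — `<path>` closed polygon, stroke `#000000` → engrave (S143, F3771). Machine vertices: (195.368,57.469) → (52.688,145.170) → (82.841,35.175) → (195.368,57.469). Closed: final G1 returns to the first vertex.

**Shape 2** — `<circle>` circle, stroke `#000000` → engrave (S143, F3771). Machine vertices: (62.746,55.951) → (62.324,58.074) → (61.121,59.874) → (59.321,61.077) → (57.198,61.499) → (55.075,61.077) → (53.275,59.874) → (52.072,58.074) → (51.650,55.951) → (52.072,53.828) → (53.275,52.028) → (55.075,50.825) → (57.198,50.403) → (59.321,50.825) → (61.121,52.028) → (62.324,53.828) → (62.746,55.951). Closed: final G1 returns to the first vertex.

**Shape 3** — `<polygon>` rectangle, stroke `#0000ff` → cut (S951, F1244). Machine vertices: (18.571,145.027) → (84.923,145.027) → (84.923,138.228) → (18.571,138.228) → (18.571,145.027). Closed: final G1 returns to the first vertex.

**Shape 4** — `<path>` cubic bezier, stroke `#ff00ff` → score (S510, F2300). Control points (SVG): P0=(59.015,140.144), P1=(51.357,118.481), P2=(135.773,31.807), P3=(139.549,32.361); sampled at t=k/8. Machine vertices: (59.015,20.954) → (60.122,31.828) → (67.837,47.012) → (80.136,64.723) → (94.994,83.177) → (110.389,100.589) → (124.296,115.176) → (134.690,125.153) → (139.549,128.737). Open path.

G21
G90
G0 X195.368 Y57.469
M3 S143
G01 X52.688 Y145.170 F3771
G01 X82.841 Y35.175 F3771
G01 X195.368 Y57.469 F3771
M5
G0 X62.746 Y55.951
M3 S143
G01 X62.324 Y58.074 F3771
G01 X61.121 Y59.874 F3771
G01 X59.321 Y61.077 F3771
G01 X57.198 Y61.499 F3771
G01 X55.075 Y61.077 F3771
G01 X53.275 Y59.874 F3771
G01 X52.072 Y58.074 F3771
G01 X51.650 Y55.951 F3771
G01 X52.072 Y53.828 F3771
G01 X53.275 Y52.028 F3771
G01 X55.075 Y50.825 F3771
G01 X57.198 Y50.403 F3771
G01 X59.321 Y50.825 F3771
G01 X61.121 Y52.028 F3771
G01 X62.324 Y53.828 F3771
G01 X62.746 Y55.951 F3771
M5
G0 X18.571 Y145.027
M3 S951
G01 X84.923 Y145.027 F1244
G01 X84.923 Y138.228 F1244
G01 X18.571 Y138.228 F1244
G01 X18.571 Y145.027 F1244
M5
G0 X59.015 Y20.954
M3 S510
G01 X60.122 Y31.828 F2300
G01 X67.837 Y47.012 F2300
G01 X80.136 Y64.723 F2300
G01 X94.994 Y83.177 F2300
G01 X110.389 Y100.589 F2300
G01 X124.296 Y115.176 F2300
G01 X134.690 Y125.153 F2300
G01 X139.549 Y128.737 F2300
M5
G0 X0.000 Y0.000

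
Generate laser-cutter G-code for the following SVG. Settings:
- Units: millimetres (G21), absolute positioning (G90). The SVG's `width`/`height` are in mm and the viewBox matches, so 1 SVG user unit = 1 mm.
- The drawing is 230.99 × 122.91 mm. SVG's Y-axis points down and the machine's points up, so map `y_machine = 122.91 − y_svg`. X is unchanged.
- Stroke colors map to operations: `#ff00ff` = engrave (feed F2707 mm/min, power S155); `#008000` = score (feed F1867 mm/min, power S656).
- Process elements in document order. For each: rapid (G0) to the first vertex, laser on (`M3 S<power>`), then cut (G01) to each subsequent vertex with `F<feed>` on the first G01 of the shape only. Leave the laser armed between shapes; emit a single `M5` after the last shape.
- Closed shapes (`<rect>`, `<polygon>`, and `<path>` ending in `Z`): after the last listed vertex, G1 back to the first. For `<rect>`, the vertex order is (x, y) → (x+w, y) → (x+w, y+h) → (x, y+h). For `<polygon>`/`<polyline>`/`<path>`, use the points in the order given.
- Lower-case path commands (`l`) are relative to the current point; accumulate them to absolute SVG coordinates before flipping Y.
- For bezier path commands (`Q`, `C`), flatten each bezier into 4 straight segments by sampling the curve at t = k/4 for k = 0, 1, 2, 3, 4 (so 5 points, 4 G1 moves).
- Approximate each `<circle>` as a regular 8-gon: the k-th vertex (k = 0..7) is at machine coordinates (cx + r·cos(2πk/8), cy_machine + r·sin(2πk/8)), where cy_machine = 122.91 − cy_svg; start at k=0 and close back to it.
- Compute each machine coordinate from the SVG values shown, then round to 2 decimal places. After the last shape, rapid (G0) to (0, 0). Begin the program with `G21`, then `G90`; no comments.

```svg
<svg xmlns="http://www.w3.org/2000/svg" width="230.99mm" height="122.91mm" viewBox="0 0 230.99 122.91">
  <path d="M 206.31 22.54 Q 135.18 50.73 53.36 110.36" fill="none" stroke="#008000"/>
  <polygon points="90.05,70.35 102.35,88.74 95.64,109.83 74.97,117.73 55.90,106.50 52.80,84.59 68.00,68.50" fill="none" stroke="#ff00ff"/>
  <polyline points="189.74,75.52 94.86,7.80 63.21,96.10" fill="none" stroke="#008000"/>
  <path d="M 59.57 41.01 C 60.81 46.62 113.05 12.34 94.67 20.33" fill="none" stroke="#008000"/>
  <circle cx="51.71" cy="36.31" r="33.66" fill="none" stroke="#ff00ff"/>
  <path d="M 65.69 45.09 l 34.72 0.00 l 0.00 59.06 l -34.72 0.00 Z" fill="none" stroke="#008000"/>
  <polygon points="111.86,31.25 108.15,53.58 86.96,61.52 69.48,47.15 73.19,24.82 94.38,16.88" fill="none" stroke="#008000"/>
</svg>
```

G21
G90
G0 X206.31 Y100.37
M3 S656
G01 X170.08 Y84.31 F1867
G01 X132.51 Y64.32
G01 X93.60 Y40.40
G01 X53.36 Y12.55
G0 X90.05 Y52.56
M3 S155
G01 X102.35 Y34.17 F2707
G01 X95.64 Y13.08
G01 X74.97 Y5.18
G01 X55.90 Y16.41
G01 X52.80 Y38.32
G01 X68.00 Y54.41
G01 X90.05 Y52.56
G0 X189.74 Y47.39
M3 S656
G01 X94.86 Y115.11 F1867
G01 X63.21 Y26.81
G0 X59.57 Y81.90
M3 S656
G01 X68.16 Y83.89 F1867
G01 X84.48 Y93.13
G01 X97.11 Y101.93
G01 X94.67 Y102.58
G0 X85.37 Y86.60
M3 S155
G01 X75.51 Y110.40 F2707
G01 X51.71 Y120.26
G01 X27.91 Y110.40
G01 X18.05 Y86.60
G01 X27.91 Y62.80
G01 X51.71 Y52.94
G01 X75.51 Y62.80
G01 X85.37 Y86.60
G0 X65.69 Y77.82
M3 S656
G01 X100.41 Y77.82 F1867
G01 X100.41 Y18.76
G01 X65.69 Y18.76
G01 X65.69 Y77.82
G0 X111.86 Y91.66
M3 S656
G01 X108.15 Y69.33 F1867
G01 X86.96 Y61.39
G01 X69.48 Y75.76
G01 X73.19 Y98.09
G01 X94.38 Y106.03
G01 X111.86 Y91.66
M5
G0 X0.00 Y0.00

1 u = 1 mm; y_m = 122.91 − y.

[1] `<path>` quadratic bezier, #008000→score S656 F1867: (206.31,100.37) → (170.08,84.31) → (132.51,64.32) → (93.60,40.40) → (53.36,12.55)

[2] `<polygon>` regular polygon, #ff00ff→engrave S155 F2707: (90.05,52.56) → (102.35,34.17) → (95.64,13.08) → (74.97,5.18) → (55.90,16.41) → (52.80,38.32) → (68.00,54.41) → (90.05,52.56) (closed)

[3] `<polyline>` open polyline, #008000→score S656 F1867: (189.74,47.39) → (94.86,115.11) → (63.21,26.81)

[4] `<path>` cubic bezier, #008000→score S656 F1867: (59.57,81.90) → (68.16,83.89) → (84.48,93.13) → (97.11,101.93) → (94.67,102.58)

[5] `<circle>` circle, #ff00ff→engrave S155 F2707: (85.37,86.60) → (75.51,110.40) → (51.71,120.26) → (27.91,110.40) → (18.05,86.60) → (27.91,62.80) → (51.71,52.94) → (75.51,62.80) → (85.37,86.60) (closed)

[6] `<path>` rectangle, #008000→score S656 F1867: (65.69,77.82) → (100.41,77.82) → (100.41,18.76) → (65.69,18.76) → (65.69,77.82) (closed)

[7] `<polygon>` regular polygon, #008000→score S656 F1867: (111.86,91.66) → (108.15,69.33) → (86.96,61.39) → (69.48,75.76) → (73.19,98.09) → (94.38,106.03) → (111.86,91.66) (closed)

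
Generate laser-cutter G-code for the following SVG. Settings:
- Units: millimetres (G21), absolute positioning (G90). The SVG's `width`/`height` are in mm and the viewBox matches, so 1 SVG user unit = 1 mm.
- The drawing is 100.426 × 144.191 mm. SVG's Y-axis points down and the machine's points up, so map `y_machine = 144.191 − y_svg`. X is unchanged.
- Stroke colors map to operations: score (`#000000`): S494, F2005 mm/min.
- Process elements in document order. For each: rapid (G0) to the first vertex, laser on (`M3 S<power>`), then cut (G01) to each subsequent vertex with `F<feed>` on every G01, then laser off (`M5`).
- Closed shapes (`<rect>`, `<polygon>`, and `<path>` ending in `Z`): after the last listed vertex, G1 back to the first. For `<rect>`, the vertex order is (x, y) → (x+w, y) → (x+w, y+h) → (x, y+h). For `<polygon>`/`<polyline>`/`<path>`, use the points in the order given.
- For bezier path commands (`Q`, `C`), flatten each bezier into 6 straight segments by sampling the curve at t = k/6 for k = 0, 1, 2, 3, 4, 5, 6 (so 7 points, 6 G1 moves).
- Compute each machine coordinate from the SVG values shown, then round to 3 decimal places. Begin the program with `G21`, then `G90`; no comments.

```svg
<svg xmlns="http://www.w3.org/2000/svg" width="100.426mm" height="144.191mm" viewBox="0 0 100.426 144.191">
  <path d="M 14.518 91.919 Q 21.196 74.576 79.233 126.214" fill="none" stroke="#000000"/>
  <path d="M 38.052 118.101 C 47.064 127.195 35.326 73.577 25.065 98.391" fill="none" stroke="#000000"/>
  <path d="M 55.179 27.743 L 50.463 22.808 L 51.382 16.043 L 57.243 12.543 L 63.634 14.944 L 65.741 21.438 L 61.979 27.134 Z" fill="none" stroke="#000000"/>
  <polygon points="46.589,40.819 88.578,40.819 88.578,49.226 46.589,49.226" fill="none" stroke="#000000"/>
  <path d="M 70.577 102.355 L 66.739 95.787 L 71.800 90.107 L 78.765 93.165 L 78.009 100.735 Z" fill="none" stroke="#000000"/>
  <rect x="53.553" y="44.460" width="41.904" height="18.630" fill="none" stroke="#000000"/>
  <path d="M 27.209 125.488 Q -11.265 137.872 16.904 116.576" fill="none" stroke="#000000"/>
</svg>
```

viewBox `0 0 100.426 144.191` with mm width/height → 1 unit = 1 mm. Flip: y_m = 144.191 − y_svg.

**Shape 1** — `<path>` quadratic bezier, stroke `#000000` → score (S494, F2005). Control points (SVG): P0=(14.518,91.919), P1=(21.196,74.576), P2=(79.233,126.214); sampled at t=k/6. Machine vertices: (14.518,52.272) → (18.171,56.137) → (24.677,56.169) → (34.036,52.370) → (46.248,44.738) → (61.314,33.274) → (79.233,17.977). Open path.

**Shape 2** — `<path>` cubic bezier, stroke `#000000` → score (S494, F2005). Control points (SVG): P0=(38.052,118.101), P1=(47.064,127.195), P2=(35.326,73.577), P3=(25.065,98.391); sampled at t=k/6. Machine vertices: (38.052,26.090) → (40.932,26.116) → (40.971,32.672) → (38.786,41.840) → (34.995,49.698) → (30.216,52.324) → (25.065,45.800). Open path.

**Shape 3** — `<path>` regular polygon, stroke `#000000` → score (S494, F2005). Machine vertices: (55.179,116.448) → (50.463,121.383) → (51.382,128.148) → (57.243,131.648) → (63.634,129.247) → (65.741,122.753) → (61.979,117.057) → (55.179,116.448). Closed: final G1 returns to the first vertex.

**Shape 4** — `<polygon>` rectangle, stroke `#000000` → score (S494, F2005). Machine vertices: (46.589,103.372) → (88.578,103.372) → (88.578,94.965) → (46.589,94.965) → (46.589,103.372). Closed: final G1 returns to the first vertex.

**Shape 5** — `<path>` regular polygon, stroke `#000000` → score (S494, F2005). Machine vertices: (70.577,41.836) → (66.739,48.404) → (71.800,54.084) → (78.765,51.026) → (78.009,43.456) → (70.577,41.836). Closed: final G1 returns to the first vertex.

**Shape 6** — `<rect>` rectangle, stroke `#000000` → score (S494, F2005). Machine vertices: (53.553,99.731) → (95.457,99.731) → (95.457,81.101) → (53.553,81.101) → (53.553,99.731). Closed: final G1 returns to the first vertex.

**Shape 7** — `<path>` quadratic bezier, stroke `#000000` → score (S494, F2005). Control points (SVG): P0=(27.209,125.488), P1=(-11.265,137.872), P2=(16.904,116.576); sampled at t=k/6. Machine vertices: (27.209,18.703) → (16.236,15.511) → (8.964,14.189) → (5.396,14.739) → (5.529,17.160) → (9.366,21.452) → (16.904,27.615). Open path.

G21
G90
G0 X14.518 Y52.272
M3 S494
G01 X18.171 Y56.137 F2005
G01 X24.677 Y56.169 F2005
G01 X34.036 Y52.370 F2005
G01 X46.248 Y44.738 F2005
G01 X61.314 Y33.274 F2005
G01 X79.233 Y17.977 F2005
M5
G0 X38.052 Y26.090
M3 S494
G01 X40.932 Y26.116 F2005
G01 X40.971 Y32.672 F2005
G01 X38.786 Y41.840 F2005
G01 X34.995 Y49.698 F2005
G01 X30.216 Y52.324 F2005
G01 X25.065 Y45.800 F2005
M5
G0 X55.179 Y116.448
M3 S494
G01 X50.463 Y121.383 F2005
G01 X51.382 Y128.148 F2005
G01 X57.243 Y131.648 F2005
G01 X63.634 Y129.247 F2005
G01 X65.741 Y122.753 F2005
G01 X61.979 Y117.057 F2005
G01 X55.179 Y116.448 F2005
M5
G0 X46.589 Y103.372
M3 S494
G01 X88.578 Y103.372 F2005
G01 X88.578 Y94.965 F2005
G01 X46.589 Y94.965 F2005
G01 X46.589 Y103.372 F2005
M5
G0 X70.577 Y41.836
M3 S494
G01 X66.739 Y48.404 F2005
G01 X71.800 Y54.084 F2005
G01 X78.765 Y51.026 F2005
G01 X78.009 Y43.456 F2005
G01 X70.577 Y41.836 F2005
M5
G0 X53.553 Y99.731
M3 S494
G01 X95.457 Y99.731 F2005
G01 X95.457 Y81.101 F2005
G01 X53.553 Y81.101 F2005
G01 X53.553 Y99.731 F2005
M5
G0 X27.209 Y18.703
M3 S494
G01 X16.236 Y15.511 F2005
G01 X8.964 Y14.189 F2005
G01 X5.396 Y14.739 F2005
G01 X5.529 Y17.160 F2005
G01 X9.366 Y21.452 F2005
G01 X16.904 Y27.615 F2005
M5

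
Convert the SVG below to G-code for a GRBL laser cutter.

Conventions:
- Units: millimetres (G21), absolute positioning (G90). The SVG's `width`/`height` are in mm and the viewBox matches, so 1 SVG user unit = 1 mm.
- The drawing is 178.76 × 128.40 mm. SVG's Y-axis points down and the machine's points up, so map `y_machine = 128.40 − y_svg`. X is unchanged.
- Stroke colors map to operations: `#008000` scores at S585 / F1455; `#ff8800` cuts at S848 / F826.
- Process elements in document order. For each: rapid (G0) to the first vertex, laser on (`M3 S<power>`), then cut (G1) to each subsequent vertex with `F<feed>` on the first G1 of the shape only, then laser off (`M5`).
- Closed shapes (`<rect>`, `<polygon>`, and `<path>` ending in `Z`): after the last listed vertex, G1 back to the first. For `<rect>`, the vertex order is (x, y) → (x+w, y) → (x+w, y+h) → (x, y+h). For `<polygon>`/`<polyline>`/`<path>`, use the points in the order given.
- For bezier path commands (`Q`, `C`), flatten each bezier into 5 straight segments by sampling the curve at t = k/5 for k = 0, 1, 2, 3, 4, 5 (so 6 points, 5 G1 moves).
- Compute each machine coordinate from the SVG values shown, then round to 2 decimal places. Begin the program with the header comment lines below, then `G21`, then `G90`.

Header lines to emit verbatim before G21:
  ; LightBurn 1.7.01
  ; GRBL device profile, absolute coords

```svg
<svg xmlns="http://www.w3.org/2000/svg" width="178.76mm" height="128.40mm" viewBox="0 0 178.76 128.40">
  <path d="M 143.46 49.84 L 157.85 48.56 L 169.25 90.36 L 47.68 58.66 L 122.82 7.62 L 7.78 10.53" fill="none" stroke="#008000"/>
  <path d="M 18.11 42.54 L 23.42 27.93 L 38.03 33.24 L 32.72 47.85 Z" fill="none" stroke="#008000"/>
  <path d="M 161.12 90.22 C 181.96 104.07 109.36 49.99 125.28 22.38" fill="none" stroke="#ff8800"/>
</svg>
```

Since the viewBox matches the mm dimensions, user units are millimetres directly. The only transform is the Y-flip y_m = 128.40 − y_svg.

Shape 1 is a open polyline drawn with `<path>`. Its stroke #008000 means score at S585, F1455. After flipping Y the toolpath is (143.46,78.56) → (157.85,79.84) → (169.25,38.04) → (47.68,69.74) → (122.82,120.78) → (7.78,117.87).

Shape 2 is a regular polygon drawn with `<path>`. Its stroke #008000 means score at S585, F1455. After flipping Y the toolpath is (18.11,85.86) → (23.42,100.47) → (38.03,95.16) → (32.72,80.55) → (18.11,85.86), returning to the start.

Shape 3 is a cubic bezier drawn with `<path>`. Its stroke #ff8800 means cut at S848, F826. After flipping Y the toolpath is (161.12,38.18) → (163.87,37.27) → (152.92,48.12) → (137.02,66.22) → (124.89,87.03) → (125.28,106.02).

; LightBurn 1.7.01
; GRBL device profile, absolute coords
G21
G90
G0 X143.46 Y78.56
M3 S585
G1 X157.85 Y79.84 F1455
G1 X169.25 Y38.04
G1 X47.68 Y69.74
G1 X122.82 Y120.78
G1 X7.78 Y117.87
M5
G0 X18.11 Y85.86
M3 S585
G1 X23.42 Y100.47 F1455
G1 X38.03 Y95.16
G1 X32.72 Y80.55
G1 X18.11 Y85.86
M5
G0 X161.12 Y38.18
M3 S848
G1 X163.87 Y37.27 F826
G1 X152.92 Y48.12
G1 X137.02 Y66.22
G1 X124.89 Y87.03
G1 X125.28 Y106.02
M5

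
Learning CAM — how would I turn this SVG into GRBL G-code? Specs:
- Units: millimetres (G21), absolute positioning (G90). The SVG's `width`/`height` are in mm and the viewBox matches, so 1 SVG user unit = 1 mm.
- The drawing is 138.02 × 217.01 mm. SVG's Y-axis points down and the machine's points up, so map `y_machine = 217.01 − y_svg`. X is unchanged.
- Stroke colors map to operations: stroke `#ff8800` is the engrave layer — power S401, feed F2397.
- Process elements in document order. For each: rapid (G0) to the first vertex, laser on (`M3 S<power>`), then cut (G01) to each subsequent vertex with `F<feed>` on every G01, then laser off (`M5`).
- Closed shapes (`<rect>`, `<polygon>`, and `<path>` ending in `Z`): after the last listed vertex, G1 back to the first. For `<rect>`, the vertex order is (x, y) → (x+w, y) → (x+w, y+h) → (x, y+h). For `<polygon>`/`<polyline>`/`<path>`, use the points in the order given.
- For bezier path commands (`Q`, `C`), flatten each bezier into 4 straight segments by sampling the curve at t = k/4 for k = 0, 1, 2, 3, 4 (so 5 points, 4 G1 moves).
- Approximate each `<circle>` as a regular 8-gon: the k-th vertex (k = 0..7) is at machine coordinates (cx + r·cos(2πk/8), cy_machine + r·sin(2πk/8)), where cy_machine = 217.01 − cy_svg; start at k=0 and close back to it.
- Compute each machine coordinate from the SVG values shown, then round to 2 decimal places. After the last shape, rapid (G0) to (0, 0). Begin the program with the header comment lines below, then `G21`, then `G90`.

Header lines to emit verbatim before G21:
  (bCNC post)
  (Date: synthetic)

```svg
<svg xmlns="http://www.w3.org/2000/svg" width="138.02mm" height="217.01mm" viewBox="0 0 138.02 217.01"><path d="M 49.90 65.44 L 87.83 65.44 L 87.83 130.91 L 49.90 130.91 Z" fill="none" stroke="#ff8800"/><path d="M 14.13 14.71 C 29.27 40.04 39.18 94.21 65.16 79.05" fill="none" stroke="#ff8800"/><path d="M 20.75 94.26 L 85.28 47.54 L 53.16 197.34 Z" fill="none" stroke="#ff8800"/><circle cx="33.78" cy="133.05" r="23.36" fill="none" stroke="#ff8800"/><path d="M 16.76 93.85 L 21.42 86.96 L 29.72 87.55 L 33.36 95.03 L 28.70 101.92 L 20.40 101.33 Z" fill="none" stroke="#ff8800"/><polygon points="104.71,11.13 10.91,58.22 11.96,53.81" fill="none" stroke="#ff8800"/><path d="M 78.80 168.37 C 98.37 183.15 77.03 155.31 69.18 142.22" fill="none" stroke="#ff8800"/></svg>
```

Since the viewBox matches the mm dimensions, user units are millimetres directly. The only transform is the Y-flip y_m = 217.01 − y_svg.

Shape 1 is a rectangle drawn with `<path>`. Its stroke #ff8800 means engrave at S401, F2397. After flipping Y the toolpath is (49.90,151.57) → (87.83,151.57) → (87.83,86.10) → (49.90,86.10) → (49.90,151.57), returning to the start.

Shape 2 is a cubic bezier drawn with `<path>`. Its stroke #ff8800 means engrave at S401, F2397. After flipping Y the toolpath is (14.13,202.30) → (24.84,179.43) → (35.58,154.95) → (48.36,138.06) → (65.16,137.96).

Shape 3 is a closed polygon drawn with `<path>`. Its stroke #ff8800 means engrave at S401, F2397. After flipping Y the toolpath is (20.75,122.75) → (85.28,169.47) → (53.16,19.67) → (20.75,122.75), returning to the start.

Shape 4 is a circle drawn with `<circle>`. Its stroke #ff8800 means engrave at S401, F2397. After flipping Y the toolpath is (57.14,83.96) → (50.30,100.48) → (33.78,107.32) → (17.26,100.48) → (10.42,83.96) → (17.26,67.44) → (33.78,60.60) → (50.30,67.44) → (57.14,83.96), returning to the start.

Shape 5 is a regular polygon drawn with `<path>`. Its stroke #ff8800 means engrave at S401, F2397. After flipping Y the toolpath is (16.76,123.16) → (21.42,130.05) → (29.72,129.46) → (33.36,121.98) → (28.70,115.09) → (20.40,115.68) → (16.76,123.16), returning to the start.

Shape 6 is a closed polygon drawn with `<polygon>`. Its stroke #ff8800 means engrave at S401, F2397. After flipping Y the toolpath is (104.71,205.88) → (10.91,158.79) → (11.96,163.20) → (104.71,205.88), returning to the start.

Shape 7 is a cubic bezier drawn with `<path>`. Its stroke #ff8800 means engrave at S401, F2397. After flipping Y the toolpath is (78.80,48.64) → (86.66,44.65) → (84.27,51.26) → (76.75,63.10) → (69.18,74.79).

(bCNC post)
(Date: synthetic)
G21
G90
G0 X49.90 Y151.57
M3 S401
G01 X87.83 Y151.57 F2397
G01 X87.83 Y86.10 F2397
G01 X49.90 Y86.10 F2397
G01 X49.90 Y151.57 F2397
M5
G0 X14.13 Y202.30
M3 S401
G01 X24.84 Y179.43 F2397
G01 X35.58 Y154.95 F2397
G01 X48.36 Y138.06 F2397
G01 X65.16 Y137.96 F2397
M5
G0 X20.75 Y122.75
M3 S401
G01 X85.28 Y169.47 F2397
G01 X53.16 Y19.67 F2397
G01 X20.75 Y122.75 F2397
M5
G0 X57.14 Y83.96
M3 S401
G01 X50.30 Y100.48 F2397
G01 X33.78 Y107.32 F2397
G01 X17.26 Y100.48 F2397
G01 X10.42 Y83.96 F2397
G01 X17.26 Y67.44 F2397
G01 X33.78 Y60.60 F2397
G01 X50.30 Y67.44 F2397
G01 X57.14 Y83.96 F2397
M5
G0 X16.76 Y123.16
M3 S401
G01 X21.42 Y130.05 F2397
G01 X29.72 Y129.46 F2397
G01 X33.36 Y121.98 F2397
G01 X28.70 Y115.09 F2397
G01 X20.40 Y115.68 F2397
G01 X16.76 Y123.16 F2397
M5
G0 X104.71 Y205.88
M3 S401
G01 X10.91 Y158.79 F2397
G01 X11.96 Y163.20 F2397
G01 X104.71 Y205.88 F2397
M5
G0 X78.80 Y48.64
M3 S401
G01 X86.66 Y44.65 F2397
G01 X84.27 Y51.26 F2397
G01 X76.75 Y63.10 F2397
G01 X69.18 Y74.79 F2397
M5
G0 X0.00 Y0.00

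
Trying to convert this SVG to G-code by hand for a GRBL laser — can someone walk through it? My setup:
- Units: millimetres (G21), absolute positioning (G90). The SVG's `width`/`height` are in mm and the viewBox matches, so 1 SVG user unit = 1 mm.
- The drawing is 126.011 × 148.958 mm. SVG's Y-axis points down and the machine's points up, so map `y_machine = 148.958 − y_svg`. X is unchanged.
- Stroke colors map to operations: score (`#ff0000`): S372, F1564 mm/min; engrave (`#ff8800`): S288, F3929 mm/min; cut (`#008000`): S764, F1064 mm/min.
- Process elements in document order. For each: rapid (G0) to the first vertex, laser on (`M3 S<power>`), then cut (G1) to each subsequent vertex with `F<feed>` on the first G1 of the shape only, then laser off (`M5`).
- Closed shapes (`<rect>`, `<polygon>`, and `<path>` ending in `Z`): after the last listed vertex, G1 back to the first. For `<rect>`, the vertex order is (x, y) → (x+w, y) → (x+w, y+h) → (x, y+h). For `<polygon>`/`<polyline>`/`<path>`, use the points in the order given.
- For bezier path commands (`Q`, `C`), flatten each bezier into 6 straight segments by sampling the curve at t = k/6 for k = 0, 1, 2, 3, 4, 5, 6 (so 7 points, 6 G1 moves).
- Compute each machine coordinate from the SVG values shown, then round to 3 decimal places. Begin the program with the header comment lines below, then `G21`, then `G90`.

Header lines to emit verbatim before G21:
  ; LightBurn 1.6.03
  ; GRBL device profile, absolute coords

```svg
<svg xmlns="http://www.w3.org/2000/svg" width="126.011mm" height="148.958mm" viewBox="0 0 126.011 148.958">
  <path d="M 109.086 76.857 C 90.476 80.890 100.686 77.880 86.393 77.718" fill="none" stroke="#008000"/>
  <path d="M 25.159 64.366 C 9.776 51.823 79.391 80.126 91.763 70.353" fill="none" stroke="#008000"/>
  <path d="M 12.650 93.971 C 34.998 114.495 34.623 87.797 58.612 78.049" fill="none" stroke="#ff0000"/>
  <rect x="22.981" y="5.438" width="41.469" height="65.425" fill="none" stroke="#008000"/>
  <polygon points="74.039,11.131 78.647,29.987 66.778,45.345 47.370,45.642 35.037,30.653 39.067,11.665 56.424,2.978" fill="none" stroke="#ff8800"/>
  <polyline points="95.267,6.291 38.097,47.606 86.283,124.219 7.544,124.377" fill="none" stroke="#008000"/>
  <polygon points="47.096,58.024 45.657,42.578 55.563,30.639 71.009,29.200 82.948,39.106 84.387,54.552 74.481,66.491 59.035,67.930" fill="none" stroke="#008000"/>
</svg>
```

; LightBurn 1.6.03
; GRBL device profile, absolute coords
G21
G90
G0 X109.086 Y72.101
M3 S764
G1 X101.936 Y70.626 F1064
G1 X98.108 Y70.049
G1 X96.121 Y70.097
G1 X94.493 Y70.495
G1 X91.744 Y70.967
G1 X86.393 Y71.240
M5
G0 X25.159 Y84.592
M3 S764
G1 X23.892 Y87.825 F1064
G1 X32.840 Y86.443
G1 X48.053 Y82.637
G1 X65.578 Y78.601
G1 X81.465 Y76.526
G1 X91.763 Y78.605
M5
G0 X12.650 Y54.987
M3 S372
G1 X22.148 Y48.363 F1564
G1 X29.168 Y47.827
G1 X35.016 Y51.596
G1 X41.000 Y57.888
G1 X48.430 Y64.920
G1 X58.612 Y70.909
M5
G0 X22.981 Y143.520
M3 S764
G1 X64.450 Y143.520 F1064
G1 X64.450 Y78.095
G1 X22.981 Y78.095
G1 X22.981 Y143.520
M5
G0 X74.039 Y137.827
M3 S288
G1 X78.647 Y118.971 F3929
G1 X66.778 Y103.613
G1 X47.370 Y103.316
G1 X35.037 Y118.305
G1 X39.067 Y137.293
G1 X56.424 Y145.980
G1 X74.039 Y137.827
M5
G0 X95.267 Y142.667
M3 S764
G1 X38.097 Y101.352 F1064
G1 X86.283 Y24.739
G1 X7.544 Y24.581
M5
G0 X47.096 Y90.934
M3 S764
G1 X45.657 Y106.380 F1064
G1 X55.563 Y118.319
G1 X71.009 Y119.758
G1 X82.948 Y109.852
G1 X84.387 Y94.406
G1 X74.481 Y82.467
G1 X59.035 Y81.028
G1 X47.096 Y90.934
M5

viewBox `0 0 126.011 148.958` with mm width/height → 1 unit = 1 mm. Flip: y_m = 148.958 − y_svg.

**Shape 1** — `<path>` cubic bezier, stroke `#008000` → cut (S764, F1064). Control points (SVG): P0=(109.086,76.857), P1=(90.476,80.890), P2=(100.686,77.880), P3=(86.393,77.718); sampled at t=k/6. Machine vertices: (109.086,72.101) → (101.936,70.626) → (98.108,70.049) → (96.121,70.097) → (94.493,70.495) → (91.744,70.967) → (86.393,71.240). Open path.

**Shape 2** — `<path>` cubic bezier, stroke `#008000` → cut (S764, F1064). Control points (SVG): P0=(25.159,64.366), P1=(9.776,51.823), P2=(79.391,80.126), P3=(91.763,70.353); sampled at t=k/6. Machine vertices: (25.159,84.592) → (23.892,87.825) → (32.840,86.443) → (48.053,82.637) → (65.578,78.601) → (81.465,76.526) → (91.763,78.605). Open path.

**Shape 3** — `<path>` cubic bezier, stroke `#ff0000` → score (S372, F1564). Control points (SVG): P0=(12.650,93.971), P1=(34.998,114.495), P2=(34.623,87.797), P3=(58.612,78.049); sampled at t=k/6. Machine vertices: (12.650,54.987) → (22.148,48.363) → (29.168,47.827) → (35.016,51.596) → (41.000,57.888) → (48.430,64.920) → (58.612,70.909). Open path.

**Shape 4** — `<rect>` rectangle, stroke `#008000` → cut (S764, F1064). Machine vertices: (22.981,143.520) → (64.450,143.520) → (64.450,78.095) → (22.981,78.095) → (22.981,143.520). Closed: final G1 returns to the first vertex.

**Shape 5** — `<polygon>` regular polygon, stroke `#ff8800` → engrave (S288, F3929). Machine vertices: (74.039,137.827) → (78.647,118.971) → (66.778,103.613) → (47.370,103.316) → (35.037,118.305) → (39.067,137.293) → (56.424,145.980) → (74.039,137.827). Closed: final G1 returns to the first vertex.

**Shape 6** — `<polyline>` open polyline, stroke `#008000` → cut (S764, F1064). Machine vertices: (95.267,142.667) → (38.097,101.352) → (86.283,24.739) → (7.544,24.581). Open path.

**Shape 7** — `<polygon>` regular polygon, stroke `#008000` → cut (S764, F1064). Machine vertices: (47.096,90.934) → (45.657,106.380) → (55.563,118.319) → (71.009,119.758) → (82.948,109.852) → (84.387,94.406) → (74.481,82.467) → (59.035,81.028) → (47.096,90.934). Closed: final G1 returns to the first vertex.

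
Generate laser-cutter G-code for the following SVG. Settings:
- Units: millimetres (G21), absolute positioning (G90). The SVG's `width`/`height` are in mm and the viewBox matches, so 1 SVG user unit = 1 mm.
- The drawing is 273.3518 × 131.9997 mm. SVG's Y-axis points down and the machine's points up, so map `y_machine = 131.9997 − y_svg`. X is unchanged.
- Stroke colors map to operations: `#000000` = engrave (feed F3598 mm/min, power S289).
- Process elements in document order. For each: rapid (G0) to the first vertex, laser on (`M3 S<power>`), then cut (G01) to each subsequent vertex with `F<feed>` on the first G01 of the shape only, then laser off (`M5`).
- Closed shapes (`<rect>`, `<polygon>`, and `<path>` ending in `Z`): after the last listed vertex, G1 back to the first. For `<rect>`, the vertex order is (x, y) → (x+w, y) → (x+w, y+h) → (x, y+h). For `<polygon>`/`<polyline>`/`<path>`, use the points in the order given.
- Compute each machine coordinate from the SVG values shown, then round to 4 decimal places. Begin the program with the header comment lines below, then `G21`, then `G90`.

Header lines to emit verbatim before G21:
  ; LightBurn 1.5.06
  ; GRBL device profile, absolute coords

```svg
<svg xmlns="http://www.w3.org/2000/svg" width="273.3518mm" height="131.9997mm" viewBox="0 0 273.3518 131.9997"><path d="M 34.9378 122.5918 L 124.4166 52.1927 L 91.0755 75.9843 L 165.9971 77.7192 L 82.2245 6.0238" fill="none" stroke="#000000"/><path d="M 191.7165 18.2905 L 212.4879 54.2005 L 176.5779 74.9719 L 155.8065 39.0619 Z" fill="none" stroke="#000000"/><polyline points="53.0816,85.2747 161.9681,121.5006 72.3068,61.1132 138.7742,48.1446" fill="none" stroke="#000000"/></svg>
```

; LightBurn 1.5.06
; GRBL device profile, absolute coords
G21
G90
G0 X34.9378 Y9.4079
M3 S289
G01 X124.4166 Y79.8070 F3598
G01 X91.0755 Y56.0154
G01 X165.9971 Y54.2805
G01 X82.2245 Y125.9759
M5
G0 X191.7165 Y113.7092
M3 S289
G01 X212.4879 Y77.7992 F3598
G01 X176.5779 Y57.0278
G01 X155.8065 Y92.9378
G01 X191.7165 Y113.7092
M5
G0 X53.0816 Y46.7250
M3 S289
G01 X161.9681 Y10.4991 F3598
G01 X72.3068 Y70.8865
G01 X138.7742 Y83.8551
M5

1 u = 1 mm; y_m = 131.9997 − y.

[1] `<path>` open polyline, #000000→engrave S289 F3598: (34.9378,9.4079) → (124.4166,79.8070) → (91.0755,56.0154) → (165.9971,54.2805) → (82.2245,125.9759)

[2] `<path>` regular polygon, #000000→engrave S289 F3598: (191.7165,113.7092) → (212.4879,77.7992) → (176.5779,57.0278) → (155.8065,92.9378) → (191.7165,113.7092) (closed)

[3] `<polyline>` open polyline, #000000→engrave S289 F3598: (53.0816,46.7250) → (161.9681,10.4991) → (72.3068,70.8865) → (138.7742,83.8551)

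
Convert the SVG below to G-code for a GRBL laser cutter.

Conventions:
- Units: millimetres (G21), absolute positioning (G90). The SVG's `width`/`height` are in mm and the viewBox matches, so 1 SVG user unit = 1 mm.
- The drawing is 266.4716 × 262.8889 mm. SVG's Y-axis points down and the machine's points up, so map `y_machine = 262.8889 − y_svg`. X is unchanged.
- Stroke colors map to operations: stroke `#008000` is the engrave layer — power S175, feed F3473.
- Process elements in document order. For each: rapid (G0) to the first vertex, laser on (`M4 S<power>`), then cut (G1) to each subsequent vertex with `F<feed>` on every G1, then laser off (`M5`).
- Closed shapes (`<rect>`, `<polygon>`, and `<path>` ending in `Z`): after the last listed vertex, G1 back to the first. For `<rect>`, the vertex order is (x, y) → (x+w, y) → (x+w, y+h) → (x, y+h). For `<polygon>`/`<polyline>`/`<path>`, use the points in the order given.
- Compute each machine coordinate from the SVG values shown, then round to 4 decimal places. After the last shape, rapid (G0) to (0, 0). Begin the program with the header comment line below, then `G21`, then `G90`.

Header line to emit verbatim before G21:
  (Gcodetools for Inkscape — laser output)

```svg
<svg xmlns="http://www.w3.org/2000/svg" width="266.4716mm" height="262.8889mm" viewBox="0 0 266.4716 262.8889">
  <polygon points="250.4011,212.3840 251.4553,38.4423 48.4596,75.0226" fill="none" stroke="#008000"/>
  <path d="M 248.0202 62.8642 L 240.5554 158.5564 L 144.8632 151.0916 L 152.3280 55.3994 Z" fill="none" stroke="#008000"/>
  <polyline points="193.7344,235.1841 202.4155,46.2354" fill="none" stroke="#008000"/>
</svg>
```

(Gcodetools for Inkscape — laser output)
G21
G90
G0 X250.4011 Y50.5049
M4 S175
G1 X251.4553 Y224.4466 F3473
G1 X48.4596 Y187.8663 F3473
G1 X250.4011 Y50.5049 F3473
M5
G0 X248.0202 Y200.0247
M4 S175
G1 X240.5554 Y104.3325 F3473
G1 X144.8632 Y111.7973 F3473
G1 X152.3280 Y207.4895 F3473
G1 X248.0202 Y200.0247 F3473
M5
G0 X193.7344 Y27.7048
M4 S175
G1 X202.4155 Y216.6535 F3473
M5
G0 X0.0000 Y0.0000

Since the viewBox matches the mm dimensions, user units are millimetres directly. The only transform is the Y-flip y_m = 262.8889 − y_svg.

Shape 1 is a closed polygon drawn with `<polygon>`. Its stroke #008000 means engrave at S175, F3473. After flipping Y the toolpath is (250.4011,50.5049) → (251.4553,224.4466) → (48.4596,187.8663) → (250.4011,50.5049), returning to the start.

Shape 2 is a regular polygon drawn with `<path>`. Its stroke #008000 means engrave at S175, F3473. After flipping Y the toolpath is (248.0202,200.0247) → (240.5554,104.3325) → (144.8632,111.7973) → (152.3280,207.4895) → (248.0202,200.0247), returning to the start.

Shape 3 is a line segment drawn with `<polyline>`. Its stroke #008000 means engrave at S175, F3473. After flipping Y the toolpath is (193.7344,27.7048) → (202.4155,216.6535).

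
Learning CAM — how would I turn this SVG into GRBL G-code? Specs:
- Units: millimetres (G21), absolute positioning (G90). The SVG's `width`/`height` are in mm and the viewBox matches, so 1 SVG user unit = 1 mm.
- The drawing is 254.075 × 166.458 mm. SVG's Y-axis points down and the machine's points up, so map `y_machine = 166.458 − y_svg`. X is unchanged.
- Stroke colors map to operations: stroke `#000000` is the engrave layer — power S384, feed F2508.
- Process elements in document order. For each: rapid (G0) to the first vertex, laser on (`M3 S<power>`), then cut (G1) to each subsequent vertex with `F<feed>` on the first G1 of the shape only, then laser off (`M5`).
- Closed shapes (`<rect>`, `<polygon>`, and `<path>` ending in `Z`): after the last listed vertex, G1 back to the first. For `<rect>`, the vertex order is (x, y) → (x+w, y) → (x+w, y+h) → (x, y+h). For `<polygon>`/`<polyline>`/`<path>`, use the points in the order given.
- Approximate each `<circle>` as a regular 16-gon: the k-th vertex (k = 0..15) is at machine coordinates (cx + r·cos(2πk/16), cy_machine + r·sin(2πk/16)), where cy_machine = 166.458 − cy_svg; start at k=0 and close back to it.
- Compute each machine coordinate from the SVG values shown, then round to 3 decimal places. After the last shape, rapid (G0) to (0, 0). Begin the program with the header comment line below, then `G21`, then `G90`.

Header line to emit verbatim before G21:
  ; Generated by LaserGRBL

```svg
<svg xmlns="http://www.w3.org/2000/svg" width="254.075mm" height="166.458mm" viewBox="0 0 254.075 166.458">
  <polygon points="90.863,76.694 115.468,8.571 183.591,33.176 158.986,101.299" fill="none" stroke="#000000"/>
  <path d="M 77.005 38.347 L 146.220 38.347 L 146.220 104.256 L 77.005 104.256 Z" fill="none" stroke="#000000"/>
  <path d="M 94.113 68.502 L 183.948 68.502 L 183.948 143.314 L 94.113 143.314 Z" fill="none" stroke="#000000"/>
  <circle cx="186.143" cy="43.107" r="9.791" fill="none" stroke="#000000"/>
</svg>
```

1 u = 1 mm; y_m = 166.458 − y.

[1] `<polygon>` regular polygon, #000000→engrave S384 F2508: (90.863,89.764) → (115.468,157.887) → (183.591,133.282) → (158.986,65.159) → (90.863,89.764) (closed)

[2] `<path>` rectangle, #000000→engrave S384 F2508: (77.005,128.111) → (146.220,128.111) → (146.220,62.202) → (77.005,62.202) → (77.005,128.111) (closed)

[3] `<path>` rectangle, #000000→engrave S384 F2508: (94.113,97.956) → (183.948,97.956) → (183.948,23.144) → (94.113,23.144) → (94.113,97.956) (closed)

[4] `<circle>` circle, #000000→engrave S384 F2508: (195.934,123.351) → (195.189,127.098) → (193.066,130.274) → (189.890,132.397) → (186.143,133.142) → (182.396,132.397) → (179.220,130.274) → (177.097,127.098) → (176.352,123.351) → (177.097,119.604) → (179.220,116.428) → (182.396,114.305) → (186.143,113.560) → (189.890,114.305) → (193.066,116.428) → (195.189,119.604) → (195.934,123.351) (closed)

; Generated by LaserGRBL
G21
G90
G0 X90.863 Y89.764
M3 S384
G1 X115.468 Y157.887 F2508
G1 X183.591 Y133.282
G1 X158.986 Y65.159
G1 X90.863 Y89.764
M5
G0 X77.005 Y128.111
M3 S384
G1 X146.220 Y128.111 F2508
G1 X146.220 Y62.202
G1 X77.005 Y62.202
G1 X77.005 Y128.111
M5
G0 X94.113 Y97.956
M3 S384
G1 X183.948 Y97.956 F2508
G1 X183.948 Y23.144
G1 X94.113 Y23.144
G1 X94.113 Y97.956
M5
G0 X195.934 Y123.351
M3 S384
G1 X195.189 Y127.098 F2508
G1 X193.066 Y130.274
G1 X189.890 Y132.397
G1 X186.143 Y133.142
G1 X182.396 Y132.397
G1 X179.220 Y130.274
G1 X177.097 Y127.098
G1 X176.352 Y123.351
G1 X177.097 Y119.604
G1 X179.220 Y116.428
G1 X182.396 Y114.305
G1 X186.143 Y113.560
G1 X189.890 Y114.305
G1 X193.066 Y116.428
G1 X195.189 Y119.604
G1 X195.934 Y123.351
M5
G0 X0.000 Y0.000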